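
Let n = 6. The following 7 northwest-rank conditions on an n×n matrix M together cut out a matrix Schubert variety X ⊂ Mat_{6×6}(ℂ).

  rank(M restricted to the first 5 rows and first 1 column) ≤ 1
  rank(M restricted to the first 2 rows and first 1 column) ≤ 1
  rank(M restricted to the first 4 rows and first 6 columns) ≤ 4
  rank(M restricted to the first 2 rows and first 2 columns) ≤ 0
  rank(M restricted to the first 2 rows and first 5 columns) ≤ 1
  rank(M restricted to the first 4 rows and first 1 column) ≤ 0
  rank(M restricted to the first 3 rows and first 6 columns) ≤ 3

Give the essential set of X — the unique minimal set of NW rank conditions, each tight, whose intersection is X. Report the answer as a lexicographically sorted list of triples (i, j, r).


Reconstructing r_w from the 7 given conditions:

  row 1: 0  0  1  1  1  1
  row 2: 0  0  1  1  1  2
  row 3: 0  1  2  2  2  3
  row 4: 0  1  2  3  3  4
  row 5: 1  2  3  4  4  5
  row 6: 1  2  3  4  5  6

hence w(1..6) = (3, 6, 2, 4, 1, 5).

3 SE-corners of the 8-cell Rothe diagram give Ess(w):

[(2, 2, 0), (2, 5, 1), (4, 1, 0)]


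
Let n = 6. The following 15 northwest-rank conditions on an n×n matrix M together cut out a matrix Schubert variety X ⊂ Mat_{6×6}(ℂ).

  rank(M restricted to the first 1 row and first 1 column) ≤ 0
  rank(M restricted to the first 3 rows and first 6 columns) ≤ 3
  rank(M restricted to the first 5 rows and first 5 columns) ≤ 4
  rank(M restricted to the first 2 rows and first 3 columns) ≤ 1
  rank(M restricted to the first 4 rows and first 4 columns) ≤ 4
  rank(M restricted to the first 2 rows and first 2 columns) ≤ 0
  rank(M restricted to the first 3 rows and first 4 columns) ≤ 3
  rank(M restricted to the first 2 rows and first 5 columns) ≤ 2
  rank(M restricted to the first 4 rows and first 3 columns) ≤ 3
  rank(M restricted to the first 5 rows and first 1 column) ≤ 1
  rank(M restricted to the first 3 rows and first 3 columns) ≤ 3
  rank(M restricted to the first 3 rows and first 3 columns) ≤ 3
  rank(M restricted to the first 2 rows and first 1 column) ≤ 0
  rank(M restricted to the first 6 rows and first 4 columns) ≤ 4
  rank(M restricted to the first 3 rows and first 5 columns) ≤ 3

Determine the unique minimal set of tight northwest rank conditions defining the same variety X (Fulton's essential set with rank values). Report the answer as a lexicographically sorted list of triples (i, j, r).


Propagating the 15 rank bounds to every northwest block:

  0 0 1 1 1 1
  0 0 1 2 2 2
  1 1 2 3 3 3
  1 2 3 4 4 4
  1 2 3 4 4 5
  1 2 3 4 5 6

reading off 1-entries of Δ²R: w = (3, 4, 1, 2, 6, 5).

2 SE-corners of the 5-cell Rothe diagram give Ess(w):

[(2, 2, 0), (5, 5, 4)]


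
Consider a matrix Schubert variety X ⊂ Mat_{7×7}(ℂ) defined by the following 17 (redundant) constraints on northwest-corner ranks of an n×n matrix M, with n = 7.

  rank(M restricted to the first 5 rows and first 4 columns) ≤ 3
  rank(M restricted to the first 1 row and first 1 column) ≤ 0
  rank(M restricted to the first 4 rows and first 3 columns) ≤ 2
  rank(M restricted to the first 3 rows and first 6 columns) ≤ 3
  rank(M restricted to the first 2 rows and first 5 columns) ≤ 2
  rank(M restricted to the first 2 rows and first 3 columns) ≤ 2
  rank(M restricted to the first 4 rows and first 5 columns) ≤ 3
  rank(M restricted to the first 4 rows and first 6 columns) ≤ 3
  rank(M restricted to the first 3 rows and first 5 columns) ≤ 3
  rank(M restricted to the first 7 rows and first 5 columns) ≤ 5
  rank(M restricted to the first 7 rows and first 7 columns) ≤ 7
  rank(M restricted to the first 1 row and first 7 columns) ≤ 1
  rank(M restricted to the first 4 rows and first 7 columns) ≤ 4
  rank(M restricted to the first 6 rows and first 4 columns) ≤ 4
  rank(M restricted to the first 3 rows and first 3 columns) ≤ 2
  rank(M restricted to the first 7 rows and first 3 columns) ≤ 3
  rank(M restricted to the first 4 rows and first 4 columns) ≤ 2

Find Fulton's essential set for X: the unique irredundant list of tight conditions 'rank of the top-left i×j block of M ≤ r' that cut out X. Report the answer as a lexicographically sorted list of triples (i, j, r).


Reconstructing r_w from the 17 given conditions:

  row 1: 0 1 1 1 1 1 1
  row 2: 1 2 2 2 2 2 2
  row 3: 1 2 2 2 3 3 3
  row 4: 1 2 2 2 3 3 4
  row 5: 1 2 3 3 4 4 5
  row 6: 1 2 3 4 5 5 6
  row 7: 1 2 3 4 5 6 7

giving w = (2, 1, 5, 7, 3, 4, 6) via Δ²R.

ℓ(w)=6; the 3 essential cells (i,j,r):

[(1, 1, 0), (4, 4, 2), (4, 6, 3)]


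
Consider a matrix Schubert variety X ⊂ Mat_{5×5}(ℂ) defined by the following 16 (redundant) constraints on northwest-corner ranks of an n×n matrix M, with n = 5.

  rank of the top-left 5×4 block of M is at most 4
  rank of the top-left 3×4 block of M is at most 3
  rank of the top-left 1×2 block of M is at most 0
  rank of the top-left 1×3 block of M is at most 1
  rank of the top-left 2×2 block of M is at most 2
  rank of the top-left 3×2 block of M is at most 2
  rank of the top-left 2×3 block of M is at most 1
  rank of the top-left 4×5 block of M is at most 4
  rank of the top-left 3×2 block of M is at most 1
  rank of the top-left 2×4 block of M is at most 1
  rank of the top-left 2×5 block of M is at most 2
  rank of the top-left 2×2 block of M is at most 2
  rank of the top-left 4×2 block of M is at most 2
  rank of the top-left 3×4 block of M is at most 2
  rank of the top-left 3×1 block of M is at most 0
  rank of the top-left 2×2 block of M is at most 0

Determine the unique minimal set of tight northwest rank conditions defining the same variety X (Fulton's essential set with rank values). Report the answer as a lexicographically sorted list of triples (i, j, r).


Reconstructing r_w from the 16 given conditions:

  R[1]: 0, 0, 1, 1, 1
  R[2]: 0, 0, 1, 1, 2
  R[3]: 0, 1, 2, 2, 3
  R[4]: 1, 2, 3, 3, 4
  R[5]: 1, 2, 3, 4, 5

so w = (3, 5, 2, 1, 4).

D(w) has 6 cells with 3 SE-corners; essential set:

[(2, 2, 0), (2, 4, 1), (3, 1, 0)]


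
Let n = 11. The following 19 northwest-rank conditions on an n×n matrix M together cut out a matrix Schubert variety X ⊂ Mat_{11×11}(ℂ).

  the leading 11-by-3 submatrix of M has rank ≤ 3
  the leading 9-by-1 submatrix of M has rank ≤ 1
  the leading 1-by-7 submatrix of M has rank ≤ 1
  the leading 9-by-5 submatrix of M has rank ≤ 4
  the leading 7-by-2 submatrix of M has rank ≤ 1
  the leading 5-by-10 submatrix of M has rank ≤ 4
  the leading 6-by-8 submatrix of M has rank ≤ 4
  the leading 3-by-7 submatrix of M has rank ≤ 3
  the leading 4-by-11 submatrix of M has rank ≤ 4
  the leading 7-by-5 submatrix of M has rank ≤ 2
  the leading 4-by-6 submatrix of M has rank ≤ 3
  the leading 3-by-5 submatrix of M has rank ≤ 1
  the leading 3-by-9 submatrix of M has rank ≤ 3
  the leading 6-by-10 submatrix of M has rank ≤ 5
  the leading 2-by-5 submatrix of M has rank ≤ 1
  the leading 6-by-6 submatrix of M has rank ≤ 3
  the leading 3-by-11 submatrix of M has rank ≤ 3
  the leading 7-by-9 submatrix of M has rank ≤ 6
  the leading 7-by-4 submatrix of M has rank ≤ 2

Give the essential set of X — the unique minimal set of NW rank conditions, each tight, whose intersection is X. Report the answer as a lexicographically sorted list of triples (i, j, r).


Recovering R(i,j) via the rank-extension bound from the 19 conditions:

  R[1]: 1  1  1  1  1  1  1  1  1  1  1
  R[2]: 1  1  1  1  1  2  2  2  2  2  2
  R[3]: 1  1  1  1  1  2  3  3  3  3  3
  R[4]: 1  1  2  2  2  3  4  4  4  4  4
  R[5]: 1  1  2  2  2  3  4  4  4  4  5
  R[6]: 1  1  2  2  2  3  4  4  5  5  6
  R[7]: 1  1  2  2  2  3  4  5  6  6  7
  R[8]: 1  2  3  3  3  4  5  6  7  7  8
  R[9]: 1  2  3  4  4  5  6  7  8  8  9
  R[10]: 1  2  3  4  5  6  7  8  9  9  10
  R[11]: 1  2  3  4  5  6  7  8  9  10  11

reading off 1-entries of Δ²R: w = (1, 6, 7, 3, 11, 9, 8, 2, 4, 5, 10).

D(w) has 22 cells with 5 SE-corners; essential set:

[(3, 5, 1), (5, 10, 4), (6, 8, 4), (7, 2, 1), (7, 5, 2)]


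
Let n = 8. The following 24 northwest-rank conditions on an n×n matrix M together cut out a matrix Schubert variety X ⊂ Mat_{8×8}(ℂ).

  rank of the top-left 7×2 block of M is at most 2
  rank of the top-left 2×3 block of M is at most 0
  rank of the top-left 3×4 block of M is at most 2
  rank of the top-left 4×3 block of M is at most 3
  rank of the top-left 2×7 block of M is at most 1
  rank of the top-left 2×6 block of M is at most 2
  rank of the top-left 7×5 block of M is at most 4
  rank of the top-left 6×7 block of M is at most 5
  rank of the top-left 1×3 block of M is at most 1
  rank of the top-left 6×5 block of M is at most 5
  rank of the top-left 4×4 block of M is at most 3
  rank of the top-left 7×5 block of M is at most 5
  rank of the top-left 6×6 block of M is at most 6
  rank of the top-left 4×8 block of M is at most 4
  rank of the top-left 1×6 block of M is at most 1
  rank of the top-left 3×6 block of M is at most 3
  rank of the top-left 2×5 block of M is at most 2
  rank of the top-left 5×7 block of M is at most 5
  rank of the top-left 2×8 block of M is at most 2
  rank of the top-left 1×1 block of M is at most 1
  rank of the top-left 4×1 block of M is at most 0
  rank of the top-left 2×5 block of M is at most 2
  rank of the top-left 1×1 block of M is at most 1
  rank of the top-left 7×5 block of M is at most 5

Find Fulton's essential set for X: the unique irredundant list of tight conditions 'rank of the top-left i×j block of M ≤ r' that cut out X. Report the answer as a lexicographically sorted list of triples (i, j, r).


Reconstructing r_w from the 24 given conditions:

  row 1: 0 0 0 1 1 1 1 1
  row 2: 0 0 0 1 1 1 1 2
  row 3: 0 1 1 2 2 2 2 3
  row 4: 0 1 2 3 3 3 3 4
  row 5: 1 2 3 4 4 4 4 5
  row 6: 1 2 3 4 4 5 5 6
  row 7: 1 2 3 4 4 5 6 7
  row 8: 1 2 3 4 5 6 7 8

reading off 1-entries of Δ²R: w = (4, 8, 2, 3, 1, 6, 7, 5).

Rothe diagram D(w) (13 cells), 4 SE-corners (essential conditions):

[(2, 3, 0), (2, 7, 1), (4, 1, 0), (7, 5, 4)]


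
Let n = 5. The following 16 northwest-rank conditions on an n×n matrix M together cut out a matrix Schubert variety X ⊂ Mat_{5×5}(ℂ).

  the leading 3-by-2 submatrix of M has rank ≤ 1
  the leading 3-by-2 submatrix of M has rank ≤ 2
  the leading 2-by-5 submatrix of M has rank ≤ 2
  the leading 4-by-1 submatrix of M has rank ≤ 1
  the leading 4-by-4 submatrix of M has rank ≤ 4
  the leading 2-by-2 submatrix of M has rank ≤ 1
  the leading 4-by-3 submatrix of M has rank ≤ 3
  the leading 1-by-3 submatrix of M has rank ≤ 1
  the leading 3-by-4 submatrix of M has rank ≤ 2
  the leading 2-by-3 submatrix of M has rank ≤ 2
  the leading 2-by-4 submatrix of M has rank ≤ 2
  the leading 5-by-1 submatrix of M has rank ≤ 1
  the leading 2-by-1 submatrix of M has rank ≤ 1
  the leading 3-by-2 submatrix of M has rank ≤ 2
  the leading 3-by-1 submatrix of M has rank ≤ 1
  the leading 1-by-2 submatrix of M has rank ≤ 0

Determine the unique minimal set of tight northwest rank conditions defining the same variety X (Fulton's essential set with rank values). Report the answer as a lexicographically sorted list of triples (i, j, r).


The tightest implied rank at each (i,j), from the 16 conditions:

  i=1: 0 0 1 1 1
  i=2: 1 1 2 2 2
  i=3: 1 1 2 2 3
  i=4: 1 2 3 3 4
  i=5: 1 2 3 4 5

hence w(1..5) = (3, 1, 5, 2, 4).

Fulton essential set (3 of the 4 Rothe cells):

[(1, 2, 0), (3, 2, 1), (3, 4, 2)]


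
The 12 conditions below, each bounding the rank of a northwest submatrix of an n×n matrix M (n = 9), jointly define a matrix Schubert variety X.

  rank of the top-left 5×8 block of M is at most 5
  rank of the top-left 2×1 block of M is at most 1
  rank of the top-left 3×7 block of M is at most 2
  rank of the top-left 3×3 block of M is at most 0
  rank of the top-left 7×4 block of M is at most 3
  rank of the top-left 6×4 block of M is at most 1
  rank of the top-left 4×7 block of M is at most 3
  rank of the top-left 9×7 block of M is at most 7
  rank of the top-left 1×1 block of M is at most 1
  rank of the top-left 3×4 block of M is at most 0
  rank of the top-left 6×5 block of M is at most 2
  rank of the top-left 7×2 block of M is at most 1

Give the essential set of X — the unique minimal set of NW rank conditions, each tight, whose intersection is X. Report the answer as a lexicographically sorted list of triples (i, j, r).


The tightest implied rank at each (i,j), from the 12 conditions:

  0, 0, 0, 0, 1, 1, 1, 1, 1
  0, 0, 0, 0, 1, 2, 2, 2, 2
  0, 0, 0, 0, 1, 2, 2, 3, 3
  1, 1, 1, 1, 2, 3, 3, 4, 4
  1, 1, 1, 1, 2, 3, 4, 5, 5
  1, 1, 1, 1, 2, 3, 4, 5, 6
  1, 1, 2, 2, 3, 4, 5, 6, 7
  1, 2, 3, 3, 4, 5, 6, 7, 8
  1, 2, 3, 4, 5, 6, 7, 8, 9

second differences of R give the permutation w = (5, 6, 8, 1, 7, 9, 3, 2, 4).

4 SE-corners of the 20-cell Rothe diagram give Ess(w):

[(3, 4, 0), (3, 7, 2), (6, 4, 1), (7, 2, 1)]


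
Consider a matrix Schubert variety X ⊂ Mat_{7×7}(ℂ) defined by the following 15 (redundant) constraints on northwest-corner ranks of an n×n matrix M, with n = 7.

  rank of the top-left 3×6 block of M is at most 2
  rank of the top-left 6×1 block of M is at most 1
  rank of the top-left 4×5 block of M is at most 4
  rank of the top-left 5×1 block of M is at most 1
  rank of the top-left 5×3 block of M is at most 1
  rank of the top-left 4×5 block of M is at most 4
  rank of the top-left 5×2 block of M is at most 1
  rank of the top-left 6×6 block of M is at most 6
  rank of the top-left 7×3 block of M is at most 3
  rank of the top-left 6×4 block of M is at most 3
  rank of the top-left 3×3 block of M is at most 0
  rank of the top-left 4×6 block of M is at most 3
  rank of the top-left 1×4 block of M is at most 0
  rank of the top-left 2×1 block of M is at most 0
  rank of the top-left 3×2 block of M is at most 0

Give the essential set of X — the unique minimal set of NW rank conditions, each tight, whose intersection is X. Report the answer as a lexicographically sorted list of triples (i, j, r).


Computing R[i][j] = min implied NW-rank bound (n=7, 15 conditions):

  i=1: 0 0 0 0 1 1 1
  i=2: 0 0 0 1 2 2 2
  i=3: 0 0 0 1 2 2 3
  i=4: 1 1 1 2 3 3 4
  i=5: 1 1 1 2 3 4 5
  i=6: 1 2 2 3 4 5 6
  i=7: 1 2 3 4 5 6 7

second differences of R give the permutation w = (5, 4, 7, 1, 6, 2, 3).

Rothe diagram D(w) (13 cells), 4 SE-corners (essential conditions):

[(1, 4, 0), (3, 3, 0), (3, 6, 2), (5, 3, 1)]


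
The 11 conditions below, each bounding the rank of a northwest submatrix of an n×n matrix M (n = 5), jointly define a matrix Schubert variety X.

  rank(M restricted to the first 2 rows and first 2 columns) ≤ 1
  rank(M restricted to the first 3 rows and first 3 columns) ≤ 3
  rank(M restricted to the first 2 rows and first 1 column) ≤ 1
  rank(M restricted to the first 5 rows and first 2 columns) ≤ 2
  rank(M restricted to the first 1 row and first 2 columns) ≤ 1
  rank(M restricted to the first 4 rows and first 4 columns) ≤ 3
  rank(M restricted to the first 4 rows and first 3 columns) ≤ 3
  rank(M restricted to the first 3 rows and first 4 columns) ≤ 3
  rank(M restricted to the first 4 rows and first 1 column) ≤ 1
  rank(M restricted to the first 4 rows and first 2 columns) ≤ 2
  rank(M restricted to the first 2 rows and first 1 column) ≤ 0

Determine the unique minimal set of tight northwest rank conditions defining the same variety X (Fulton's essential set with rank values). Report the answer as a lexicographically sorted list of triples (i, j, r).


Rank table r_w(5×5) implied by the 11 constraints:

  row 1: 0, 1, 1, 1, 1
  row 2: 0, 1, 2, 2, 2
  row 3: 1, 2, 3, 3, 3
  row 4: 1, 2, 3, 3, 4
  row 5: 1, 2, 3, 4, 5

giving w = (2, 3, 1, 5, 4) via Δ²R.

Fulton essential set (2 of the 3 Rothe cells):

[(2, 1, 0), (4, 4, 3)]


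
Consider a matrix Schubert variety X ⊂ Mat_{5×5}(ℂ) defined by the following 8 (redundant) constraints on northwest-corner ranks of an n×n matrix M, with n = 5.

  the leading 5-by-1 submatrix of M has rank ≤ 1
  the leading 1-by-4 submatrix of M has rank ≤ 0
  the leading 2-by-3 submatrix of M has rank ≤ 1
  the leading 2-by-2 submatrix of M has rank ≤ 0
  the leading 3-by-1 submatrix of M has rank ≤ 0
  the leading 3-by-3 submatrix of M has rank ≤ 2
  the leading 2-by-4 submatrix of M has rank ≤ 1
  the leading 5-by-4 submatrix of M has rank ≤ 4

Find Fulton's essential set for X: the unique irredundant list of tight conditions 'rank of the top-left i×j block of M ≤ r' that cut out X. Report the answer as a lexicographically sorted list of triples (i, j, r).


Rank table r_w(5×5) implied by the 8 constraints:

  R[1]: 0  0  0  0  1
  R[2]: 0  0  1  1  2
  R[3]: 0  1  2  2  3
  R[4]: 1  2  3  3  4
  R[5]: 1  2  3  4  5

giving w = (5, 3, 2, 1, 4) via Δ²R.

Fulton essential set (3 of the 7 Rothe cells):

[(1, 4, 0), (2, 2, 0), (3, 1, 0)]


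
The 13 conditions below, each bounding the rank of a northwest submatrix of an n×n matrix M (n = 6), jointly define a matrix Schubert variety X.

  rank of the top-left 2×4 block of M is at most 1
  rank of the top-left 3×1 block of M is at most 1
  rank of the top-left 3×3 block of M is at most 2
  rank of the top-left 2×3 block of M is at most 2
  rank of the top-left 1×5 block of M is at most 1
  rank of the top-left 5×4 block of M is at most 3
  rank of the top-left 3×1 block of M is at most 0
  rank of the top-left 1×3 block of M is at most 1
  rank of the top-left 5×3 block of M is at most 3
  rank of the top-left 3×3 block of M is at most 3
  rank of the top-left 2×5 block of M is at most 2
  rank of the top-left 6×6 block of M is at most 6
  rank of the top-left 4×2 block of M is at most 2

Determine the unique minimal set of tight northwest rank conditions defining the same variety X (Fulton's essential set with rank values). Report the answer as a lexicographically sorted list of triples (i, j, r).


The tightest implied rank at each (i,j), from the 13 conditions:

  i=1: 0 | 1 | 1 | 1 | 1 | 1
  i=2: 0 | 1 | 1 | 1 | 2 | 2
  i=3: 0 | 1 | 2 | 2 | 3 | 3
  i=4: 1 | 2 | 3 | 3 | 4 | 4
  i=5: 1 | 2 | 3 | 3 | 4 | 5
  i=6: 1 | 2 | 3 | 4 | 5 | 6

second differences of R give the permutation w = (2, 5, 3, 1, 6, 4).

Fulton essential set (3 of the 6 Rothe cells):

[(2, 4, 1), (3, 1, 0), (5, 4, 3)]


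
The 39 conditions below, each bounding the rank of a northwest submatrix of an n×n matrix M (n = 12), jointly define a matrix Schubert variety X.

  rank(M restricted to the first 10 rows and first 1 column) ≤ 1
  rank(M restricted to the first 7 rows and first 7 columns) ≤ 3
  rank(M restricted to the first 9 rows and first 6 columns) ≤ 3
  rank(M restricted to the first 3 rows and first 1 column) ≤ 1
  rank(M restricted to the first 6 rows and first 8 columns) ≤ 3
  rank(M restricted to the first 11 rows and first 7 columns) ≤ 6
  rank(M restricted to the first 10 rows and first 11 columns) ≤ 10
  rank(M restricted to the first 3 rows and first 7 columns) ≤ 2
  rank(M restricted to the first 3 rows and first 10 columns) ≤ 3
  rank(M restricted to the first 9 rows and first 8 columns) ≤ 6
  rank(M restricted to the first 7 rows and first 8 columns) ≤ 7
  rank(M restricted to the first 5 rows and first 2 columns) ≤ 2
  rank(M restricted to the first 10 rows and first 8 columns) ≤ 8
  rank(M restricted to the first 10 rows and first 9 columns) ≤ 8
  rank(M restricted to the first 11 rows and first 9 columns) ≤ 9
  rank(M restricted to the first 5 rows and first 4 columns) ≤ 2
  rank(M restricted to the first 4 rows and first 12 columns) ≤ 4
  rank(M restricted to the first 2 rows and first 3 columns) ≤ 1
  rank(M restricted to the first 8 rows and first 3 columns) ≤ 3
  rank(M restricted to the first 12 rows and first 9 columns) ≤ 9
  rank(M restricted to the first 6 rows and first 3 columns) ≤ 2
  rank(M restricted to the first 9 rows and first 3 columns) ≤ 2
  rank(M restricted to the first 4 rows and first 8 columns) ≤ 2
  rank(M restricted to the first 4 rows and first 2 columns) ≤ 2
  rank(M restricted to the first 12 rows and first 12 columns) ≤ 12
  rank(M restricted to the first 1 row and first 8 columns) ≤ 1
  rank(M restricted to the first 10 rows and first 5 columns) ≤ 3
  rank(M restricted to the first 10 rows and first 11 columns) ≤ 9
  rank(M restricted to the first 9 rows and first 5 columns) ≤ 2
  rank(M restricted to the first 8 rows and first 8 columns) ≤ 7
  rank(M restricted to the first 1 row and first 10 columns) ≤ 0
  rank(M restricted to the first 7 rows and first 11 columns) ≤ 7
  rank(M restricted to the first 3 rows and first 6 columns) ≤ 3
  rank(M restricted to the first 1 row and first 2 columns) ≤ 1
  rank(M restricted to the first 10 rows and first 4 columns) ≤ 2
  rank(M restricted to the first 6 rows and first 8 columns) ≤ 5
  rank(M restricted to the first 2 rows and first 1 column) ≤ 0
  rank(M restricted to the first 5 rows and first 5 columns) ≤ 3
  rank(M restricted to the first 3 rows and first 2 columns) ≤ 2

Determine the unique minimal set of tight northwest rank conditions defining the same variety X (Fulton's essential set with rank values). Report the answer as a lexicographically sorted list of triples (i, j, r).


Reconstructing r_w from the 39 given conditions:

  row 1: 0, 0, 0, 0, 0, 0, 0, 0, 0, 0, 1, 1
  row 2: 0, 1, 1, 1, 1, 1, 1, 1, 1, 1, 2, 2
  row 3: 1, 2, 2, 2, 2, 2, 2, 2, 2, 2, 3, 3
  row 4: 1, 2, 2, 2, 2, 2, 2, 2, 3, 3, 4, 4
  row 5: 1, 2, 2, 2, 2, 3, 3, 3, 4, 4, 5, 5
  row 6: 1, 2, 2, 2, 2, 3, 3, 3, 4, 5, 6, 6
  row 7: 1, 2, 2, 2, 2, 3, 3, 4, 5, 6, 7, 7
  row 8: 1, 2, 2, 2, 2, 3, 4, 5, 6, 7, 8, 8
  row 9: 1, 2, 2, 2, 2, 3, 4, 5, 6, 7, 8, 9
  row 10: 1, 2, 2, 2, 3, 4, 5, 6, 7, 8, 9, 10
  row 11: 1, 2, 3, 3, 4, 5, 6, 7, 8, 9, 10, 11
  row 12: 1, 2, 3, 4, 5, 6, 7, 8, 9, 10, 11, 12

hence w(1..12) = (11, 2, 1, 9, 6, 10, 8, 7, 12, 5, 3, 4).

7 SE-corners of the 37-cell Rothe diagram give Ess(w):

[(1, 10, 0), (2, 1, 0), (4, 8, 2), (6, 8, 3), (7, 7, 3), (9, 5, 2), (10, 4, 2)]


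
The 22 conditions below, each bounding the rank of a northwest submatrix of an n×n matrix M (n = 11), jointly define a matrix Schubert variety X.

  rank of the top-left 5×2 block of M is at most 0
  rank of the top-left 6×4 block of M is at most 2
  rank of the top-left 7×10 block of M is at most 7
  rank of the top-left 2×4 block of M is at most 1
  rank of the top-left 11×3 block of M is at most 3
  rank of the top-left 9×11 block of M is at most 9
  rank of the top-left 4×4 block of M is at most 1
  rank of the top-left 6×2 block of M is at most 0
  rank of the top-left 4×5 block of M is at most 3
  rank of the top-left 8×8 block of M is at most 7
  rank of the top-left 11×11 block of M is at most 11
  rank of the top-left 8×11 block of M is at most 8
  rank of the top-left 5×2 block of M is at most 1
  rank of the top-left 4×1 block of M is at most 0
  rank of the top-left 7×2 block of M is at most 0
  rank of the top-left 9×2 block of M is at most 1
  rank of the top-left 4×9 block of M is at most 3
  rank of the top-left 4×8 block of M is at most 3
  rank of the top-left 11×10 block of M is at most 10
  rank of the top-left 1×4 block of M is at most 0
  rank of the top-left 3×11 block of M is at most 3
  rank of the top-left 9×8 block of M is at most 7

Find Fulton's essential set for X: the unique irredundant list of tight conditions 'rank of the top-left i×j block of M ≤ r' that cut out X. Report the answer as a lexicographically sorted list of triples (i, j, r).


Recovering R(i,j) via the rank-extension bound from the 22 conditions:

  0 | 0 | 0 | 0 | 1 | 1 | 1 | 1 | 1 | 1 | 1
  0 | 0 | 1 | 1 | 2 | 2 | 2 | 2 | 2 | 2 | 2
  0 | 0 | 1 | 1 | 2 | 3 | 3 | 3 | 3 | 3 | 3
  0 | 0 | 1 | 1 | 2 | 3 | 3 | 3 | 3 | 4 | 4
  0 | 0 | 1 | 2 | 3 | 4 | 4 | 4 | 4 | 5 | 5
  0 | 0 | 1 | 2 | 3 | 4 | 5 | 5 | 5 | 6 | 6
  0 | 0 | 1 | 2 | 3 | 4 | 5 | 6 | 6 | 7 | 7
  1 | 1 | 2 | 3 | 4 | 5 | 6 | 7 | 7 | 8 | 8
  1 | 1 | 2 | 3 | 4 | 5 | 6 | 7 | 8 | 9 | 9
  1 | 2 | 3 | 4 | 5 | 6 | 7 | 8 | 9 | 10 | 10
  1 | 2 | 3 | 4 | 5 | 6 | 7 | 8 | 9 | 10 | 11

the unique w with this rank table is (5, 3, 6, 10, 4, 7, 8, 1, 9, 2, 11).

5 SE-corners of the 22-cell Rothe diagram give Ess(w):

[(1, 4, 0), (4, 4, 1), (4, 9, 3), (7, 2, 0), (9, 2, 1)]


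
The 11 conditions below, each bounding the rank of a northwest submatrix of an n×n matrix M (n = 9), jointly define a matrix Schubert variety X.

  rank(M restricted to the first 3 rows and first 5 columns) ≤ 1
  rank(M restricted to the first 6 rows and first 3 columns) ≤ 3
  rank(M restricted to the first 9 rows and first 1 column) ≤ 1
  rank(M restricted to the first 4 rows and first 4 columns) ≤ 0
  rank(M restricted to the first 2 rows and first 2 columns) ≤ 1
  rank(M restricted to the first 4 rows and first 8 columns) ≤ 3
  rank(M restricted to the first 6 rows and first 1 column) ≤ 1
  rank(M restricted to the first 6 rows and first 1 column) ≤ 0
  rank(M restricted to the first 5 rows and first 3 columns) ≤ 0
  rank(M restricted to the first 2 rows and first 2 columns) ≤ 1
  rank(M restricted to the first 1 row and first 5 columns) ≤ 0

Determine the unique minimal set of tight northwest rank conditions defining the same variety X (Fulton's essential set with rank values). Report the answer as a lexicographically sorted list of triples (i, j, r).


Propagating the 11 rank bounds to every northwest block:

  row 1: 0  0  0  0  0  1  1  1  1
  row 2: 0  0  0  0  1  2  2  2  2
  row 3: 0  0  0  0  1  2  3  3  3
  row 4: 0  0  0  0  1  2  3  3  4
  row 5: 0  0  0  1  2  3  4  4  5
  row 6: 0  1  1  2  3  4  5  5  6
  row 7: 1  2  2  3  4  5  6  6  7
  row 8: 1  2  3  4  5  6  7  7  8
  row 9: 1  2  3  4  5  6  7  8  9

hence w(1..9) = (6, 5, 7, 9, 4, 2, 1, 3, 8).

Fulton essential set (5 of the 22 Rothe cells):

[(1, 5, 0), (4, 4, 0), (4, 8, 3), (5, 3, 0), (6, 1, 0)]


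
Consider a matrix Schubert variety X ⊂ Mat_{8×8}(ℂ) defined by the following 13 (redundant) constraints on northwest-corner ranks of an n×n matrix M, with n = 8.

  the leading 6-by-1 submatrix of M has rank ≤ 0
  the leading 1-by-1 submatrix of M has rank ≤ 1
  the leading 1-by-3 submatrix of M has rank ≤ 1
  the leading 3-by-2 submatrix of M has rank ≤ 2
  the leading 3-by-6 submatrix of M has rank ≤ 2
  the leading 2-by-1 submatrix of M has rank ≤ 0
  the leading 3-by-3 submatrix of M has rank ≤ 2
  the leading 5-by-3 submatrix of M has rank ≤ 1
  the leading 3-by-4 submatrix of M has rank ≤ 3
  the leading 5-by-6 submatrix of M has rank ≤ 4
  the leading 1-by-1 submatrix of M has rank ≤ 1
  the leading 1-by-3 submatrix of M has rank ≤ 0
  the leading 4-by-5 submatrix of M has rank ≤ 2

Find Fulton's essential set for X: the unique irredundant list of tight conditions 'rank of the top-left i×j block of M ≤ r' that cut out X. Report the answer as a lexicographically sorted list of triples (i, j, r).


Reconstructing r_w from the 13 given conditions:

  row 1: 0 0 0 1 1 1 1 1
  row 2: 0 1 1 2 2 2 2 2
  row 3: 0 1 1 2 2 2 3 3
  row 4: 0 1 1 2 2 3 4 4
  row 5: 0 1 1 2 3 4 5 5
  row 6: 0 1 2 3 4 5 6 6
  row 7: 1 2 3 4 5 6 7 7
  row 8: 1 2 3 4 5 6 7 8

reading off 1-entries of Δ²R: w = (4, 2, 7, 6, 5, 3, 1, 8).

Fulton essential set (5 of the 14 Rothe cells):

[(1, 3, 0), (3, 6, 2), (4, 5, 2), (5, 3, 1), (6, 1, 0)]


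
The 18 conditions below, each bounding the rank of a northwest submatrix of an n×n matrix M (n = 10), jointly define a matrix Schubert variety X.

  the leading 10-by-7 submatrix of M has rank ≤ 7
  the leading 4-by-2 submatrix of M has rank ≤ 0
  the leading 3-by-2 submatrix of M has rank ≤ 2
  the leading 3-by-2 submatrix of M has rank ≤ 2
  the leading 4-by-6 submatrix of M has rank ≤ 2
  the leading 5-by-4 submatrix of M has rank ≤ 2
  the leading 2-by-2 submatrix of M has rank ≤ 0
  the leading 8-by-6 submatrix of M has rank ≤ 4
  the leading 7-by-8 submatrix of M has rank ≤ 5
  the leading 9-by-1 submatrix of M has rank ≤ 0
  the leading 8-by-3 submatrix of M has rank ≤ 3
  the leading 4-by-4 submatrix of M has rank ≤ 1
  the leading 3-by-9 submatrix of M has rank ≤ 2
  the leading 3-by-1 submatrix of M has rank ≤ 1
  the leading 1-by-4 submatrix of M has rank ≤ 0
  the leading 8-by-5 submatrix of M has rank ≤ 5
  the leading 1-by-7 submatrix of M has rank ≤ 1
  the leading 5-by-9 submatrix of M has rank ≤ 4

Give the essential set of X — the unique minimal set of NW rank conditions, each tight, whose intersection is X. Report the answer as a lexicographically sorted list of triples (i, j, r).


Reconstructing r_w from the 18 given conditions:

  R[1]: 0 | 0 | 0 | 0 | 1 | 1 | 1 | 1 | 1 | 1
  R[2]: 0 | 0 | 1 | 1 | 2 | 2 | 2 | 2 | 2 | 2
  R[3]: 0 | 0 | 1 | 1 | 2 | 2 | 2 | 2 | 2 | 3
  R[4]: 0 | 0 | 1 | 1 | 2 | 2 | 3 | 3 | 3 | 4
  R[5]: 0 | 1 | 2 | 2 | 3 | 3 | 4 | 4 | 4 | 5
  R[6]: 0 | 1 | 2 | 3 | 4 | 4 | 5 | 5 | 5 | 6
  R[7]: 0 | 1 | 2 | 3 | 4 | 4 | 5 | 5 | 6 | 7
  R[8]: 0 | 1 | 2 | 3 | 4 | 4 | 5 | 6 | 7 | 8
  R[9]: 0 | 1 | 2 | 3 | 4 | 5 | 6 | 7 | 8 | 9
  R[10]: 1 | 2 | 3 | 4 | 5 | 6 | 7 | 8 | 9 | 10

the unique w with this rank table is (5, 3, 10, 7, 2, 4, 9, 8, 6, 1).

Rothe diagram D(w) (25 cells), 8 SE-corners (essential conditions):

[(1, 4, 0), (3, 9, 2), (4, 2, 0), (4, 4, 1), (4, 6, 2), (7, 8, 5), (8, 6, 4), (9, 1, 0)]


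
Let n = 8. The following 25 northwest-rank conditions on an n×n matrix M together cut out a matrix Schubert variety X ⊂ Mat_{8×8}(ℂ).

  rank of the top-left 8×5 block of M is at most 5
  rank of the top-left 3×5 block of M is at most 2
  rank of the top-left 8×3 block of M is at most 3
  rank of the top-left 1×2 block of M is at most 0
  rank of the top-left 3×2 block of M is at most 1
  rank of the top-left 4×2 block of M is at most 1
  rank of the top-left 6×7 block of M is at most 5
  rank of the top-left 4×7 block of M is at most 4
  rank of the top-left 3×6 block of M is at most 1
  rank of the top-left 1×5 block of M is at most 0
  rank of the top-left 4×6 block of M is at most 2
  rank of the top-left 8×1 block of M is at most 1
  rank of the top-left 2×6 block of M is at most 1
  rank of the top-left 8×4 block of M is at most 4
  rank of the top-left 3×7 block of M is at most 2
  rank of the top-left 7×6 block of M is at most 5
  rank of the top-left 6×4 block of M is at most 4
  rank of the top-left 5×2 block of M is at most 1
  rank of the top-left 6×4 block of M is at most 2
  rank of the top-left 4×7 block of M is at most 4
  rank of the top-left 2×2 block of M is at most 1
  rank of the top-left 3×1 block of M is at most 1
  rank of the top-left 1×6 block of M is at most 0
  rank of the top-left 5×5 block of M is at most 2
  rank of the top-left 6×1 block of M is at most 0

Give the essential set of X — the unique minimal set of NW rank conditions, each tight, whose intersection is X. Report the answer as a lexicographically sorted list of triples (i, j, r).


Reconstructing r_w from the 25 given conditions:

  i=1: 0 0 0 0 0 0 1 1
  i=2: 0 1 1 1 1 1 2 2
  i=3: 0 1 1 1 1 1 2 3
  i=4: 0 1 2 2 2 2 3 4
  i=5: 0 1 2 2 2 3 4 5
  i=6: 0 1 2 2 3 4 5 6
  i=7: 1 2 3 3 4 5 6 7
  i=8: 1 2 3 4 5 6 7 8

giving w = (7, 2, 8, 3, 6, 5, 1, 4) via Δ²R.

D(w) has 18 cells with 5 SE-corners; essential set:

[(1, 6, 0), (3, 6, 1), (5, 5, 2), (6, 1, 0), (6, 4, 2)]


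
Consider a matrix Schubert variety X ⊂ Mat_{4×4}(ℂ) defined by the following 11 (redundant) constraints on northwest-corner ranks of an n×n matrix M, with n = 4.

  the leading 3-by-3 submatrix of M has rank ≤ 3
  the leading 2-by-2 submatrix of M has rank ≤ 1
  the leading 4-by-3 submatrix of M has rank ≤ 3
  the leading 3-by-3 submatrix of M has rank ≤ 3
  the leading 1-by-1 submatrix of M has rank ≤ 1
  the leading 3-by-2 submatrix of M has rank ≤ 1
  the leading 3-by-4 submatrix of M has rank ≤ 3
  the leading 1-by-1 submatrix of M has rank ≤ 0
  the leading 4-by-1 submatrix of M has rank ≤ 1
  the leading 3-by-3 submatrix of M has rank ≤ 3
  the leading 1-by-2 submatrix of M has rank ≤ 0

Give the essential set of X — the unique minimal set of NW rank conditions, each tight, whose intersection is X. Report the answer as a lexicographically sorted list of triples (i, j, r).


Rank table r_w(4×4) implied by the 11 constraints:

  row 1: 0, 0, 1, 1
  row 2: 1, 1, 2, 2
  row 3: 1, 1, 2, 3
  row 4: 1, 2, 3, 4

the unique w with this rank table is (3, 1, 4, 2).

Rothe diagram D(w) (3 cells), 2 SE-corners (essential conditions):

[(1, 2, 0), (3, 2, 1)]


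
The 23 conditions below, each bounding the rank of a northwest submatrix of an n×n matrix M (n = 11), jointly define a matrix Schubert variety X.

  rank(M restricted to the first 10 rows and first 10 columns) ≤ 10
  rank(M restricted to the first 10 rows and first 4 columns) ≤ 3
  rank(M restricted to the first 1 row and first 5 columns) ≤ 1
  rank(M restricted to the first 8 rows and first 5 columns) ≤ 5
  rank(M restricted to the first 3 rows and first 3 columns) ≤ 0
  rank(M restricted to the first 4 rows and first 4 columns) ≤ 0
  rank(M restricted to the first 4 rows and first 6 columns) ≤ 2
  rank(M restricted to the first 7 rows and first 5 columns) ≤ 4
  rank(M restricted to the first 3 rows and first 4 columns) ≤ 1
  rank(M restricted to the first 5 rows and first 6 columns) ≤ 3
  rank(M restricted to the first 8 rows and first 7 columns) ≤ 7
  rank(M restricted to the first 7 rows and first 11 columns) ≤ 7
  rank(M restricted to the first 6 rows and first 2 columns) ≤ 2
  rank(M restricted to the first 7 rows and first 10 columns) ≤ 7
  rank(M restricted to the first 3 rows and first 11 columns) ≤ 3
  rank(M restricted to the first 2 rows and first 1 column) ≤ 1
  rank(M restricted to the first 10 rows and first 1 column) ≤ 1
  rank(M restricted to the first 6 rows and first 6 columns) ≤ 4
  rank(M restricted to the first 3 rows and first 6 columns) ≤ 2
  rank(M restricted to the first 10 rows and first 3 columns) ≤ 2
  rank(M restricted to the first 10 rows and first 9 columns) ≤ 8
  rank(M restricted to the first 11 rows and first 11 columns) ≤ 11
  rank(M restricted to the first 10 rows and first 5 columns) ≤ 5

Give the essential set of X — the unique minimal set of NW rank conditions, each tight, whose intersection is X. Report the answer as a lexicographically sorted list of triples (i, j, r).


Propagating the 23 rank bounds to every northwest block:

  i=1: 0 | 0 | 0 | 0 | 1 | 1 | 1 | 1 | 1 | 1 | 1
  i=2: 0 | 0 | 0 | 0 | 1 | 2 | 2 | 2 | 2 | 2 | 2
  i=3: 0 | 0 | 0 | 0 | 1 | 2 | 3 | 3 | 3 | 3 | 3
  i=4: 0 | 0 | 0 | 0 | 1 | 2 | 3 | 4 | 4 | 4 | 4
  i=5: 1 | 1 | 1 | 1 | 2 | 3 | 4 | 5 | 5 | 5 | 5
  i=6: 1 | 2 | 2 | 2 | 3 | 4 | 5 | 6 | 6 | 6 | 6
  i=7: 1 | 2 | 2 | 3 | 4 | 5 | 6 | 7 | 7 | 7 | 7
  i=8: 1 | 2 | 2 | 3 | 4 | 5 | 6 | 7 | 8 | 8 | 8
  i=9: 1 | 2 | 2 | 3 | 4 | 5 | 6 | 7 | 8 | 9 | 9
  i=10: 1 | 2 | 2 | 3 | 4 | 5 | 6 | 7 | 8 | 9 | 10
  i=11: 1 | 2 | 3 | 4 | 5 | 6 | 7 | 8 | 9 | 10 | 11

hence w(1..11) = (5, 6, 7, 8, 1, 2, 4, 9, 10, 11, 3).

ℓ(w)=20; the 2 essential cells (i,j,r):

[(4, 4, 0), (10, 3, 2)]


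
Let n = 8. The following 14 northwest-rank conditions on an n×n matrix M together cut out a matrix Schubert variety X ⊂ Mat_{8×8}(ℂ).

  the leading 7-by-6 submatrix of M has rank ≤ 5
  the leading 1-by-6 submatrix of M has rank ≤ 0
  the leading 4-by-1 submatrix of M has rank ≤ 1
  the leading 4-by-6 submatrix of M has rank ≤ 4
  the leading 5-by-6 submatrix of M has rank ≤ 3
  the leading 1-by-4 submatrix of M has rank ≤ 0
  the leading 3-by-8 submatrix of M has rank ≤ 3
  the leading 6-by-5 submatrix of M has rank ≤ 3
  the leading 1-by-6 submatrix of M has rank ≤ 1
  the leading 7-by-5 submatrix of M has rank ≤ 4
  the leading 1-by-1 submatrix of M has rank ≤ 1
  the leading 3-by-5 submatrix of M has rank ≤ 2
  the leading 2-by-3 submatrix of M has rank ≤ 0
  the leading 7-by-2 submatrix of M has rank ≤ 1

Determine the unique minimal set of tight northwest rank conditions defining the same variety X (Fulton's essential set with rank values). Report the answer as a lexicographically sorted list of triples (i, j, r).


Propagating the 14 rank bounds to every northwest block:

  R[1]: 0  0  0  0  0  0  1  1
  R[2]: 0  0  0  1  1  1  2  2
  R[3]: 1  1  1  2  2  2  3  3
  R[4]: 1  1  2  3  3  3  4  4
  R[5]: 1  1  2  3  3  3  4  5
  R[6]: 1  1  2  3  3  4  5  6
  R[7]: 1  1  2  3  4  5  6  7
  R[8]: 1  2  3  4  5  6  7  8

the unique w with this rank table is (7, 4, 1, 3, 8, 6, 5, 2).

D(w) has 16 cells with 5 SE-corners; essential set:

[(1, 6, 0), (2, 3, 0), (5, 6, 3), (6, 5, 3), (7, 2, 1)]


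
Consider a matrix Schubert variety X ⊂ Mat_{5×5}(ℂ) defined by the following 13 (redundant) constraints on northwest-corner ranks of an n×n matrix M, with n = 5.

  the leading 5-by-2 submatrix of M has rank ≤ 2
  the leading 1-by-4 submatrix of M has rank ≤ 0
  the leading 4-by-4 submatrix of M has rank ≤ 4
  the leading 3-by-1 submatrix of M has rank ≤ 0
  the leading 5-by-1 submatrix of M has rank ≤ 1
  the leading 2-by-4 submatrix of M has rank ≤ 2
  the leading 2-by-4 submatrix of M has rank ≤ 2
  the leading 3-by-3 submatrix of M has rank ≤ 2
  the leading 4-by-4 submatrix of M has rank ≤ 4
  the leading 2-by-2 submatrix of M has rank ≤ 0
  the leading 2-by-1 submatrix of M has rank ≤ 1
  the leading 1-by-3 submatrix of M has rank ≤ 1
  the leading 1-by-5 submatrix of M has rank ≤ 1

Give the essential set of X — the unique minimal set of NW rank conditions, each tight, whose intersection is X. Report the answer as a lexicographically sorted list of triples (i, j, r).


The tightest implied rank at each (i,j), from the 13 conditions:

  row 1: 0 0 0 0 1
  row 2: 0 0 1 1 2
  row 3: 0 1 2 2 3
  row 4: 1 2 3 3 4
  row 5: 1 2 3 4 5

so w = (5, 3, 2, 1, 4).

ℓ(w)=7; the 3 essential cells (i,j,r):

[(1, 4, 0), (2, 2, 0), (3, 1, 0)]


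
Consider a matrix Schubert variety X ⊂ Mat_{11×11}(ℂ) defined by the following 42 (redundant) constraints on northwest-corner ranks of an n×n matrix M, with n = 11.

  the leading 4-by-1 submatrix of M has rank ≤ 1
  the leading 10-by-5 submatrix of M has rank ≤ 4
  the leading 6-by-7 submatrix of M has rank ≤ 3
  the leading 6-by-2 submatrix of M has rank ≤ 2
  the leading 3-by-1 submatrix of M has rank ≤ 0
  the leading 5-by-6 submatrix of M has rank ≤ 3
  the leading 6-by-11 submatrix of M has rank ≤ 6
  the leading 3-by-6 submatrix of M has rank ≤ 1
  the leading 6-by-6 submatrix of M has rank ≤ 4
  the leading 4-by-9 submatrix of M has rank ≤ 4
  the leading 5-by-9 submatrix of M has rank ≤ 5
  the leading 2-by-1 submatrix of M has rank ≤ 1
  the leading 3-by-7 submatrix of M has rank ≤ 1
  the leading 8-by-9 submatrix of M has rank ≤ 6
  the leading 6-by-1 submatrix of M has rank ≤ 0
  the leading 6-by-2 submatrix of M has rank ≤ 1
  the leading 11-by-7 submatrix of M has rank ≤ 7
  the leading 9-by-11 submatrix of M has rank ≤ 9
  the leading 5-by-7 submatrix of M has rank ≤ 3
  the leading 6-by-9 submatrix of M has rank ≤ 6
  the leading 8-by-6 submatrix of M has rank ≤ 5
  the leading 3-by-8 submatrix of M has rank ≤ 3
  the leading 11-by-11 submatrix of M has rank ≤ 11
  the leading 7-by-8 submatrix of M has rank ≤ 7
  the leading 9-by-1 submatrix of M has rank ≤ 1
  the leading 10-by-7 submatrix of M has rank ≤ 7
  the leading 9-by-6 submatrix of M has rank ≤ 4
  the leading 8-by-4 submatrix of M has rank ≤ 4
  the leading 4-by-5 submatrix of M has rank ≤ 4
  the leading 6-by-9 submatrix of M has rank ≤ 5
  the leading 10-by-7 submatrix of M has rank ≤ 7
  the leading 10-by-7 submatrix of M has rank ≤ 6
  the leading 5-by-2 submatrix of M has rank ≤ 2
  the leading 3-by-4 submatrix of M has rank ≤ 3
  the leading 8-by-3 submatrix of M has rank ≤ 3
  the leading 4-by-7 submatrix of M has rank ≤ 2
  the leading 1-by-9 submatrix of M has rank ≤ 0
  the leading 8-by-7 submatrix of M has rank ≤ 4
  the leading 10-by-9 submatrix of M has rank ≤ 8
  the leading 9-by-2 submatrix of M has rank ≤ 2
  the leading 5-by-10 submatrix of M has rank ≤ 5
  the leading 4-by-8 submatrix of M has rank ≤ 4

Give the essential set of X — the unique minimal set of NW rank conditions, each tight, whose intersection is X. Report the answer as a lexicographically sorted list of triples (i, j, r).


Computing R[i][j] = min implied NW-rank bound (n=11, 42 conditions):

  row 1: 0, 0, 0, 0, 0, 0, 0, 0, 0, 1, 1
  row 2: 0, 1, 1, 1, 1, 1, 1, 1, 1, 2, 2
  row 3: 0, 1, 1, 1, 1, 1, 1, 2, 2, 3, 3
  row 4: 0, 1, 2, 2, 2, 2, 2, 3, 3, 4, 4
  row 5: 0, 1, 2, 3, 3, 3, 3, 4, 4, 5, 5
  row 6: 0, 1, 2, 3, 3, 3, 3, 4, 5, 6, 6
  row 7: 1, 2, 3, 4, 4, 4, 4, 5, 6, 7, 7
  row 8: 1, 2, 3, 4, 4, 4, 4, 5, 6, 7, 8
  row 9: 1, 2, 3, 4, 4, 4, 5, 6, 7, 8, 9
  row 10: 1, 2, 3, 4, 4, 5, 6, 7, 8, 9, 10
  row 11: 1, 2, 3, 4, 5, 6, 7, 8, 9, 10, 11

hence w(1..11) = (10, 2, 8, 3, 4, 9, 1, 11, 7, 6, 5).

7 SE-corners of the 28-cell Rothe diagram give Ess(w):

[(1, 9, 0), (3, 7, 1), (6, 1, 0), (6, 7, 3), (8, 7, 4), (9, 6, 4), (10, 5, 4)]
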